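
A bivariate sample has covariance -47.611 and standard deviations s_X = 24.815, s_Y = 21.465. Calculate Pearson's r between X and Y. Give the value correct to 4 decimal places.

-0.0894

r = Cov(X,Y) / (s_X · s_Y) = -47.611 / (24.815 × 21.465)
  = -47.611 / 532.6540 ≈ -0.0894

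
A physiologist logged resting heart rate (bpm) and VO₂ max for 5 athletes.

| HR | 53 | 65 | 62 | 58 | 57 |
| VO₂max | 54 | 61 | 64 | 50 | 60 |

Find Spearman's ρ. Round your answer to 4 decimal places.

Rank HR: 1, 5, 4, 3, 2
Rank VO₂max: 2, 4, 5, 1, 3
d = rank(HR) − rank(VO₂max): -1, 1, -1, 2, -1; Σd² = 8
ρ = 1 − 6Σd² / [n(n²−1)] = 1 − 6×8 / (5×24) = 1 − 48/120 ≈ 0.6000

0.6000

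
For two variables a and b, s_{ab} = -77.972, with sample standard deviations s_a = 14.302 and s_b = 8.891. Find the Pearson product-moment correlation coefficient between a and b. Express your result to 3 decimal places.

r = Cov(a,b) / (s_a · s_b) = -77.972 / (14.302 × 8.891)
  = -77.972 / 127.1591 ≈ -0.613

-0.613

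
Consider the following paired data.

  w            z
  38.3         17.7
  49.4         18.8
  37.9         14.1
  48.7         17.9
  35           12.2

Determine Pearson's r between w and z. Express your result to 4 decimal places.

0.8107

n = 5, Σw = 209.3, Σz = 80.7, Σw² = 8940.35, Σz² = 1334.79, Σwz = 3439.75
nΣwz − ΣwΣz = 17198.75 − 16890.51 = 308.24
nΣw² − (Σw)² = 44701.75 − 43806.49 = 895.26; nΣz² − (Σz)² = 6673.95 − 6512.49 = 161.46
r = 308.24 / √(895.26 × 161.46) = 308.24 / 380.1956 ≈ 0.8107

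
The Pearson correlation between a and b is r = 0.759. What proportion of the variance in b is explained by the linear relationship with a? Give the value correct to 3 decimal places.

r² = (0.759)² = 0.576

0.576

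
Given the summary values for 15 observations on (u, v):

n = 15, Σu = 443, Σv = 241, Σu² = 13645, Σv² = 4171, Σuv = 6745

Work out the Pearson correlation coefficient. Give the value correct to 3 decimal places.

r = (nΣuv − ΣuΣv) / √[(nΣu² − (Σu)²)(nΣv² − (Σv)²)]
Numerator: 15×6745 − 443×241 = -5588
Denominator: √[(204675 − 196249)(62565 − 58081)] = √[8426 × 4484] = 6146.7214
r = -5588 / 6146.7214 ≈ -0.909

-0.909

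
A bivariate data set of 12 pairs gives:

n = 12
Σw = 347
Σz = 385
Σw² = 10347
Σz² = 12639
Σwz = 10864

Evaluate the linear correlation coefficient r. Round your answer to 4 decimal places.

-0.8975

r = (nΣwz − ΣwΣz) / √[(nΣw² − (Σw)²)(nΣz² − (Σz)²)]
Numerator: 12×10864 − 347×385 = -3227
Denominator: √[(124164 − 120409)(151668 − 148225)] = √[3755 × 3443] = 3595.6175
r = -3227 / 3595.6175 ≈ -0.8975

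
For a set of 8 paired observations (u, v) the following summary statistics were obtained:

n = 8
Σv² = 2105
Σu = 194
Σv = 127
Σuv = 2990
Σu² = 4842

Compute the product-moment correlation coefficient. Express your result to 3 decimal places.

-0.812

r = (nΣuv − ΣuΣv) / √[(nΣu² − (Σu)²)(nΣv² − (Σv)²)]
Numerator: 8×2990 − 194×127 = -718
Denominator: √[(38736 − 37636)(16840 − 16129)] = √[1100 × 711] = 884.3642
r = -718 / 884.3642 ≈ -0.812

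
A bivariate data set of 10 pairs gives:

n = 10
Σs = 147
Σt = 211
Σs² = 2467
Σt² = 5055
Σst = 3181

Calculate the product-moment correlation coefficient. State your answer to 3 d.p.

r = (nΣst − ΣsΣt) / √[(nΣs² − (Σs)²)(nΣt² − (Σt)²)]
Numerator: 10×3181 − 147×211 = 793
Denominator: √[(24670 − 21609)(50550 − 44521)] = √[3061 × 6029] = 4295.9014
r = 793 / 4295.9014 ≈ 0.185

0.185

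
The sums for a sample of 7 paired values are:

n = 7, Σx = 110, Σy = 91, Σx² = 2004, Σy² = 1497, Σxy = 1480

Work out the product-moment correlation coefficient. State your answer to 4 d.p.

r = (nΣxy − ΣxΣy) / √[(nΣx² − (Σx)²)(nΣy² − (Σy)²)]
Numerator: 7×1480 − 110×91 = 350
Denominator: √[(14028 − 12100)(10479 − 8281)] = √[1928 × 2198] = 2058.5782
r = 350 / 2058.5782 ≈ 0.1700

0.1700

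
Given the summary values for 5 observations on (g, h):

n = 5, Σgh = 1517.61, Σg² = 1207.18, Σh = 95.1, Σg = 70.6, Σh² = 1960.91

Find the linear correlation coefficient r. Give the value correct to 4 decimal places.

0.9773

r = (nΣgh − ΣgΣh) / √[(nΣg² − (Σg)²)(nΣh² − (Σh)²)]
Numerator: 5×1517.61 − 70.6×95.1 = 873.99
Denominator: √[(6035.9 − 4984.36)(9804.55 − 9044.01)] = √[1051.54 × 760.54] = 894.2808
r = 873.99 / 894.2808 ≈ 0.9773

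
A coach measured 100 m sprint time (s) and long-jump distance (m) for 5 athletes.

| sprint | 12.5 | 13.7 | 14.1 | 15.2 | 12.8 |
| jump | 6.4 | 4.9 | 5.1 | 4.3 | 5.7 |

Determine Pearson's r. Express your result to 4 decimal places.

n = 5, Σx = 68.3, Σy = 26.4, Σx² = 937.63, Σy² = 141.96, Σxy = 357.36
nΣxy − ΣxΣy = 1786.8 − 1803.12 = -16.32
nΣx² − (Σx)² = 4688.15 − 4664.89 = 23.26; nΣy² − (Σy)² = 709.8 − 696.96 = 12.84
r = -16.32 / √(23.26 × 12.84) = -16.32 / 17.2817 ≈ -0.9443

-0.9443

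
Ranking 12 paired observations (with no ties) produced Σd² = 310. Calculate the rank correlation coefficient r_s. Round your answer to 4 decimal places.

ρ = 1 − 6Σd² / [n(n²−1)] = 1 − 6×310 / (12×143)
  = 1 − 1860/1716 = 1 − 1.08392 ≈ -0.0839

-0.0839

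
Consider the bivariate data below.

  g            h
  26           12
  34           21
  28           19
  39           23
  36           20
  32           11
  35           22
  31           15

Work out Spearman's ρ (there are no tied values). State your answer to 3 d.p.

Rank g: 1, 5, 2, 8, 7, 4, 6, 3
Rank h: 2, 6, 4, 8, 5, 1, 7, 3
d = rank(g) − rank(h): -1, -1, -2, 0, 2, 3, -1, 0; Σd² = 20
ρ = 1 − 6Σd² / [n(n²−1)] = 1 − 6×20 / (8×63) = 1 − 120/504 ≈ 0.762

0.762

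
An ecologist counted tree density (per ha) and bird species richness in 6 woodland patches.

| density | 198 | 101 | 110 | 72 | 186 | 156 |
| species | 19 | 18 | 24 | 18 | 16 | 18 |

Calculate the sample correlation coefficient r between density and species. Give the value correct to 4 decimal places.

-0.2918

n = 6, Σx = 823, Σy = 113, Σx² = 125621, Σy² = 2165, Σxy = 15300
nΣxy − ΣxΣy = 91800 − 92999 = -1199
nΣx² − (Σx)² = 753726 − 677329 = 76397; nΣy² − (Σy)² = 12990 − 12769 = 221
r = -1199 / √(76397 × 221) = -1199 / 4108.9825 ≈ -0.2918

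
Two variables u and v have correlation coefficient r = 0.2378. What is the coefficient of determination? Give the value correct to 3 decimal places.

r² = (0.2378)² = 0.057

0.057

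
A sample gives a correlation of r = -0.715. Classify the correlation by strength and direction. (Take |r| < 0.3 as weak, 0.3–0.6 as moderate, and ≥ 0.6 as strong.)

strong negative

r = -0.715 < 0 so the relationship is negative.
|r| = 0.715, which falls in the strong range.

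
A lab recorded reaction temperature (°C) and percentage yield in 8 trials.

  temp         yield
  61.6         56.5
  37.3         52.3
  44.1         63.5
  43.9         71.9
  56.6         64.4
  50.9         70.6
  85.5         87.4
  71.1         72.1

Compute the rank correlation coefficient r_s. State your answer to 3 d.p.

Rank temp: 6, 1, 3, 2, 5, 4, 8, 7
Rank yield: 2, 1, 3, 6, 4, 5, 8, 7
d = rank(temp) − rank(yield): 4, 0, 0, -4, 1, -1, 0, 0; Σd² = 34
ρ = 1 − 6Σd² / [n(n²−1)] = 1 − 6×34 / (8×63) = 1 − 204/504 ≈ 0.595

0.595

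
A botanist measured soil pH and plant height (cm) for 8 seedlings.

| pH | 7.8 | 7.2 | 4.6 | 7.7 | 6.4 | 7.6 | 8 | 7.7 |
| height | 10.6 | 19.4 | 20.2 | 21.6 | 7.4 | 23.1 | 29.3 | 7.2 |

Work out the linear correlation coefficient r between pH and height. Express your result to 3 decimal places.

n = 8, Σx = 57, Σy = 138.8, Σx² = 415.14, Σy² = 2862.02, Σxy = 994.36
nΣxy − ΣxΣy = 7954.88 − 7911.6 = 43.28
nΣx² − (Σx)² = 3321.12 − 3249 = 72.12; nΣy² − (Σy)² = 22896.16 − 19265.44 = 3630.72
r = 43.28 / √(72.12 × 3630.72) = 43.28 / 511.7104 ≈ 0.085

0.085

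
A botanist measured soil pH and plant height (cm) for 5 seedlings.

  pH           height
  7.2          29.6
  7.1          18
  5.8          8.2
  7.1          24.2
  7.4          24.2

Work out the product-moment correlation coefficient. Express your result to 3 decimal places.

n = 5, Σx = 34.6, Σy = 104.2, Σx² = 241.06, Σy² = 2438.68, Σxy = 739.38
nΣxy − ΣxΣy = 3696.9 − 3605.32 = 91.58
nΣx² − (Σx)² = 1205.3 − 1197.16 = 8.14; nΣy² − (Σy)² = 12193.4 − 10857.64 = 1335.76
r = 91.58 / √(8.14 × 1335.76) = 91.58 / 104.2741 ≈ 0.878

0.878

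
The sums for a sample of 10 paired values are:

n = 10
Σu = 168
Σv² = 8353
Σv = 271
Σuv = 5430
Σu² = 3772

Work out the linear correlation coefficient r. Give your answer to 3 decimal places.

r = (nΣuv − ΣuΣv) / √[(nΣu² − (Σu)²)(nΣv² − (Σv)²)]
Numerator: 10×5430 − 168×271 = 8772
Denominator: √[(37720 − 28224)(83530 − 73441)] = √[9496 × 10089] = 9788.0102
r = 8772 / 9788.0102 ≈ 0.896

0.896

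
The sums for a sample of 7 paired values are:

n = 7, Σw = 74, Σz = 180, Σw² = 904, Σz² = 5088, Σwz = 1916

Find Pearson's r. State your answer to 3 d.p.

r = (nΣwz − ΣwΣz) / √[(nΣw² − (Σw)²)(nΣz² − (Σz)²)]
Numerator: 7×1916 − 74×180 = 92
Denominator: √[(6328 − 5476)(35616 − 32400)] = √[852 × 3216] = 1655.3042
r = 92 / 1655.3042 ≈ 0.056

0.056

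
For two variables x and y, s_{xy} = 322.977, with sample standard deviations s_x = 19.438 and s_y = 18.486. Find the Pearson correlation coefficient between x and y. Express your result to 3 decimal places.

r = Cov(x,y) / (s_x · s_y) = 322.977 / (19.438 × 18.486)
  = 322.977 / 359.3309 ≈ 0.899

0.899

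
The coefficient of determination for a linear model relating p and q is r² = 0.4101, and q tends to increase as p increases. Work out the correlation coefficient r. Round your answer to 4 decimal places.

0.6404

|r| = √0.4101 = 0.6404
The association is positive, so r = 0.6404.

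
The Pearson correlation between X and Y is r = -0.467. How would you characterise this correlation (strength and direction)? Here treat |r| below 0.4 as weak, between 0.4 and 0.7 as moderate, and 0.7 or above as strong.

moderate negative

r = -0.467 < 0 so the relationship is negative.
|r| = 0.467, which falls in the moderate range.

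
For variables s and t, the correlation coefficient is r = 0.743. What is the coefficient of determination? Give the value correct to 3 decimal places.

0.552

r² = (0.743)² = 0.552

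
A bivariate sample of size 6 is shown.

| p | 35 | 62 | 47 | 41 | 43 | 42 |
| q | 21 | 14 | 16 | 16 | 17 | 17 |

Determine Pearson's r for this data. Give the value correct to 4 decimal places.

n = 6, Σp = 270, Σq = 101, Σp² = 12572, Σq² = 1727, Σpq = 4456
nΣpq − ΣpΣq = 26736 − 27270 = -534
nΣp² − (Σp)² = 75432 − 72900 = 2532; nΣq² − (Σq)² = 10362 − 10201 = 161
r = -534 / √(2532 × 161) = -534 / 638.4763 ≈ -0.8364

-0.8364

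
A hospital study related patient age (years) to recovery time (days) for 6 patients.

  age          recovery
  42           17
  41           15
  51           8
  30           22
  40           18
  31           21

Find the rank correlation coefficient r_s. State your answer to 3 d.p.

Rank age: 5, 4, 6, 1, 3, 2
Rank recovery: 3, 2, 1, 6, 4, 5
d = rank(age) − rank(recovery): 2, 2, 5, -5, -1, -3; Σd² = 68
ρ = 1 − 6Σd² / [n(n²−1)] = 1 − 6×68 / (6×35) = 1 − 408/210 ≈ -0.943

-0.943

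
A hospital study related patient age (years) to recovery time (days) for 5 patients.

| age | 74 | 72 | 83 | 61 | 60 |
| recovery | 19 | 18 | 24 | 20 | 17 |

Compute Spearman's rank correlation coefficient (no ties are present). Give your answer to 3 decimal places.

Rank age: 4, 3, 5, 2, 1
Rank recovery: 3, 2, 5, 4, 1
d = rank(age) − rank(recovery): 1, 1, 0, -2, 0; Σd² = 6
ρ = 1 − 6Σd² / [n(n²−1)] = 1 − 6×6 / (5×24) = 1 − 36/120 ≈ 0.700

0.700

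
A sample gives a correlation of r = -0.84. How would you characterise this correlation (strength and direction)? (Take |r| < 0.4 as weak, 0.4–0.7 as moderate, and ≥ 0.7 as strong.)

r = -0.84 < 0 so the relationship is negative.
|r| = 0.84, which falls in the strong range.

strong negative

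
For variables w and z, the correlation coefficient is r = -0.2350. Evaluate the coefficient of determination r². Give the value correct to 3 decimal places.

r² = (-0.2350)² = 0.055

0.055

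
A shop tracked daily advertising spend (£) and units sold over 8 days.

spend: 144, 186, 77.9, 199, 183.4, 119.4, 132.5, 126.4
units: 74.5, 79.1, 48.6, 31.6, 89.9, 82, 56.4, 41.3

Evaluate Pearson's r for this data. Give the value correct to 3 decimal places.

0.156

n = 8, Σx = 1168.6, Σy = 503.4, Σx² = 182426.54, Σy² = 34860.24, Σxy = 74486.72
nΣxy − ΣxΣy = 595893.76 − 588273.24 = 7620.52
nΣx² − (Σx)² = 1459412.32 − 1365625.96 = 93786.36; nΣy² − (Σy)² = 278881.92 − 253411.56 = 25470.36
r = 7620.52 / √(93786.36 × 25470.36) = 7620.52 / 48875.0688 ≈ 0.156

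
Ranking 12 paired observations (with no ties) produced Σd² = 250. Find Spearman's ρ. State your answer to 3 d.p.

0.126

ρ = 1 − 6Σd² / [n(n²−1)] = 1 − 6×250 / (12×143)
  = 1 − 1500/1716 = 1 − 0.8741 ≈ 0.126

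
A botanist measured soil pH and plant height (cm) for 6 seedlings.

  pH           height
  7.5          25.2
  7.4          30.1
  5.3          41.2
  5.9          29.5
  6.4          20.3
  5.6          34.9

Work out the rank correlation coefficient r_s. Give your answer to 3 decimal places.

-0.714

Rank pH: 6, 5, 1, 3, 4, 2
Rank height: 2, 4, 6, 3, 1, 5
d = rank(pH) − rank(height): 4, 1, -5, 0, 3, -3; Σd² = 60
ρ = 1 − 6Σd² / [n(n²−1)] = 1 − 6×60 / (6×35) = 1 − 360/210 ≈ -0.714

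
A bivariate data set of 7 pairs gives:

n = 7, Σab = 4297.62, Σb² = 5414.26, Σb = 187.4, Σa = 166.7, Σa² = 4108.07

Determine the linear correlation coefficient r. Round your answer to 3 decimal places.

r = (nΣab − ΣaΣb) / √[(nΣa² − (Σa)²)(nΣb² − (Σb)²)]
Numerator: 7×4297.62 − 166.7×187.4 = -1156.24
Denominator: √[(28756.49 − 27788.89)(37899.82 − 35118.76)] = √[967.6 × 2781.06] = 1640.4126
r = -1156.24 / 1640.4126 ≈ -0.705

-0.705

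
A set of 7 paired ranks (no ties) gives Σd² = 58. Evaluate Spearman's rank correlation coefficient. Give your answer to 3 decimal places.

ρ = 1 − 6Σd² / [n(n²−1)] = 1 − 6×58 / (7×48)
  = 1 − 348/336 = 1 − 1.0357 ≈ -0.036

-0.036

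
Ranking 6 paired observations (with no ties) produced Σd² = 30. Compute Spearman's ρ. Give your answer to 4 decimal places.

ρ = 1 − 6Σd² / [n(n²−1)] = 1 − 6×30 / (6×35)
  = 1 − 180/210 = 1 − 0.85714 ≈ 0.1429

0.1429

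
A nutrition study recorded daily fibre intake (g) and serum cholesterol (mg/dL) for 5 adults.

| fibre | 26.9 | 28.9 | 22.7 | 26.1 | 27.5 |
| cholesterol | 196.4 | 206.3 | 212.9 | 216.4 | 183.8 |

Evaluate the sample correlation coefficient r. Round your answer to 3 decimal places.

-0.463

n = 5, Σx = 132.1, Σy = 1015.8, Σx² = 3511.57, Σy² = 207070.46, Σxy = 26780.6
nΣxy − ΣxΣy = 133903 − 134187.18 = -284.18
nΣx² − (Σx)² = 17557.85 − 17450.41 = 107.44; nΣy² − (Σy)² = 1035352.3 − 1031849.64 = 3502.66
r = -284.18 / √(107.44 × 3502.66) = -284.18 / 613.4540 ≈ -0.463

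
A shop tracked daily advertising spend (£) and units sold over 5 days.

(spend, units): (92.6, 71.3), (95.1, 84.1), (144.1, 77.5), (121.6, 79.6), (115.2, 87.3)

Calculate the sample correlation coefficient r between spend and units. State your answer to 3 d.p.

0.075

n = 5, Σx = 568.6, Σy = 399.8, Σx² = 66441.18, Σy² = 32120.2, Σxy = 45504.36
nΣxy − ΣxΣy = 227521.8 − 227326.28 = 195.52
nΣx² − (Σx)² = 332205.9 − 323305.96 = 8899.94; nΣy² − (Σy)² = 160601 − 159840.04 = 760.96
r = 195.52 / √(8899.94 × 760.96) = 195.52 / 2602.4024 ≈ 0.075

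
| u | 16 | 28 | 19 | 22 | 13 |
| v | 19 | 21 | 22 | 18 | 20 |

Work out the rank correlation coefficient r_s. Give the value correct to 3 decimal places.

0.100

Rank u: 2, 5, 3, 4, 1
Rank v: 2, 4, 5, 1, 3
d = rank(u) − rank(v): 0, 1, -2, 3, -2; Σd² = 18
ρ = 1 − 6Σd² / [n(n²−1)] = 1 − 6×18 / (5×24) = 1 − 108/120 ≈ 0.100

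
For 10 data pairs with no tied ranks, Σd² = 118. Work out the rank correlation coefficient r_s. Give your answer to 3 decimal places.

0.285

ρ = 1 − 6Σd² / [n(n²−1)] = 1 − 6×118 / (10×99)
  = 1 − 708/990 = 1 − 0.7152 ≈ 0.285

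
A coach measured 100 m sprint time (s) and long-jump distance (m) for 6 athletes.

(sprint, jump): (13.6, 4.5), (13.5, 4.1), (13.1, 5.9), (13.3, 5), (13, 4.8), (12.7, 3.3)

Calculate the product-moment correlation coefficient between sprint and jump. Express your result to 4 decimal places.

0.2250

n = 6, Σx = 79.2, Σy = 27.6, Σx² = 1046, Σy² = 130.8, Σxy = 364.65
nΣxy − ΣxΣy = 2187.9 − 2185.92 = 1.98
nΣx² − (Σx)² = 6276 − 6272.64 = 3.36; nΣy² − (Σy)² = 784.8 − 761.76 = 23.04
r = 1.98 / √(3.36 × 23.04) = 1.98 / 8.7985 ≈ 0.2250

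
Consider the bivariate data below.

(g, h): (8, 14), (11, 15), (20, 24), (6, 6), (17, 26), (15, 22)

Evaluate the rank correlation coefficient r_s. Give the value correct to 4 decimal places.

0.9429

Rank g: 2, 3, 6, 1, 5, 4
Rank h: 2, 3, 5, 1, 6, 4
d = rank(g) − rank(h): 0, 0, 1, 0, -1, 0; Σd² = 2
ρ = 1 − 6Σd² / [n(n²−1)] = 1 − 6×2 / (6×35) = 1 − 12/210 ≈ 0.9429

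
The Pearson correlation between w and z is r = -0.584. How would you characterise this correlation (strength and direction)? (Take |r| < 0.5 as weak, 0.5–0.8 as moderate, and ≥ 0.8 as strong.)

r = -0.584 < 0 so the relationship is negative.
|r| = 0.584, which falls in the moderate range.

moderate negative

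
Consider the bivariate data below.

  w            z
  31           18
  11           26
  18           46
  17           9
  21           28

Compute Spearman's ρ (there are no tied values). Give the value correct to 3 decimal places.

0.100

Rank w: 5, 1, 3, 2, 4
Rank z: 2, 3, 5, 1, 4
d = rank(w) − rank(z): 3, -2, -2, 1, 0; Σd² = 18
ρ = 1 − 6Σd² / [n(n²−1)] = 1 − 6×18 / (5×24) = 1 − 108/120 ≈ 0.100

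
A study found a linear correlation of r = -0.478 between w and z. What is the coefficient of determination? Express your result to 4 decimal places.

r² = (-0.478)² = 0.2285

0.2285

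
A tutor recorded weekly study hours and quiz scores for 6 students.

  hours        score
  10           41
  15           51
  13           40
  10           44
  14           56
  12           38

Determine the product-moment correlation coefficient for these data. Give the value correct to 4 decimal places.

0.6187

n = 6, Σx = 74, Σy = 270, Σx² = 934, Σy² = 12398, Σxy = 3375
nΣxy − ΣxΣy = 20250 − 19980 = 270
nΣx² − (Σx)² = 5604 − 5476 = 128; nΣy² − (Σy)² = 74388 − 72900 = 1488
r = 270 / √(128 × 1488) = 270 / 436.4218 ≈ 0.6187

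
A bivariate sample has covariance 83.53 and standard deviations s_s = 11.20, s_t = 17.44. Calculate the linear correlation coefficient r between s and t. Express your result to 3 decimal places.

r = Cov(s,t) / (s_s · s_t) = 83.53 / (11.20 × 17.44)
  = 83.53 / 195.3280 ≈ 0.428

0.428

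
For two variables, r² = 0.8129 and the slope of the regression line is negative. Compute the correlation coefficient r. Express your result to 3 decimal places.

-0.902

|r| = √0.8129 = 0.902
The association is negative, so r = −0.902.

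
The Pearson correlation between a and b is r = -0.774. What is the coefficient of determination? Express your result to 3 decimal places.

r² = (-0.774)² = 0.599

0.599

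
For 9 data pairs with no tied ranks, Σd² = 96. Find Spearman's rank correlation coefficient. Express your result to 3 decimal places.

ρ = 1 − 6Σd² / [n(n²−1)] = 1 − 6×96 / (9×80)
  = 1 − 576/720 = 1 − 0.8000 ≈ 0.200

0.200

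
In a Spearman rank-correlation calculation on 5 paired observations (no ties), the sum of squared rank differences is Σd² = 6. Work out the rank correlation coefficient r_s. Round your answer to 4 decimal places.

0.7000

ρ = 1 − 6Σd² / [n(n²−1)] = 1 − 6×6 / (5×24)
  = 1 − 36/120 = 1 − 0.30000 ≈ 0.7000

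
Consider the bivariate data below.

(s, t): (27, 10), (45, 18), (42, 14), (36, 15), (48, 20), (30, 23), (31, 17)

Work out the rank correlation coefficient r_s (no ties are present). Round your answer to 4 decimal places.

0.3214

Rank s: 1, 6, 5, 4, 7, 2, 3
Rank t: 1, 5, 2, 3, 6, 7, 4
d = rank(s) − rank(t): 0, 1, 3, 1, 1, -5, -1; Σd² = 38
ρ = 1 − 6Σd² / [n(n²−1)] = 1 − 6×38 / (7×48) = 1 − 228/336 ≈ 0.3214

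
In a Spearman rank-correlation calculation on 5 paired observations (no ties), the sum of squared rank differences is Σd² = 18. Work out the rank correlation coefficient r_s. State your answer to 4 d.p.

ρ = 1 − 6Σd² / [n(n²−1)] = 1 − 6×18 / (5×24)
  = 1 − 108/120 = 1 − 0.90000 ≈ 0.1000

0.1000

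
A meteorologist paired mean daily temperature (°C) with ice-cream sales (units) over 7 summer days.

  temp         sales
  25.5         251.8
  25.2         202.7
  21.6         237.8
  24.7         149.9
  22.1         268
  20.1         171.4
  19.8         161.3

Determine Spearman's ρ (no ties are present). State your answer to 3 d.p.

0.357

Rank temp: 7, 6, 3, 5, 4, 2, 1
Rank sales: 6, 4, 5, 1, 7, 3, 2
d = rank(temp) − rank(sales): 1, 2, -2, 4, -3, -1, -1; Σd² = 36
ρ = 1 − 6Σd² / [n(n²−1)] = 1 − 6×36 / (7×48) = 1 − 216/336 ≈ 0.357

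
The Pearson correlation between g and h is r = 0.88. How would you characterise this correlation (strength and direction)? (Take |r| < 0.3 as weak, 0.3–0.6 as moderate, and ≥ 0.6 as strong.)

r = 0.88 > 0 so the relationship is positive.
|r| = 0.88, which falls in the strong range.

strong positive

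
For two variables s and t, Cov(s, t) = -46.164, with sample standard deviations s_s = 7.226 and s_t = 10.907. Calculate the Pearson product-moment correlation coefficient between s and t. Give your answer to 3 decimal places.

r = Cov(s,t) / (s_s · s_t) = -46.164 / (7.226 × 10.907)
  = -46.164 / 78.8140 ≈ -0.586

-0.586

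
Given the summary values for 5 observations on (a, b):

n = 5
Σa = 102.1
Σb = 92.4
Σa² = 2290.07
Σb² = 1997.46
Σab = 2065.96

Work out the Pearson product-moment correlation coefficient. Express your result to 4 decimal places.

r = (nΣab − ΣaΣb) / √[(nΣa² − (Σa)²)(nΣb² − (Σb)²)]
Numerator: 5×2065.96 − 102.1×92.4 = 895.76
Denominator: √[(11450.35 − 10424.41)(9987.3 − 8537.76)] = √[1025.94 × 1449.54] = 1219.4839
r = 895.76 / 1219.4839 ≈ 0.7345

0.7345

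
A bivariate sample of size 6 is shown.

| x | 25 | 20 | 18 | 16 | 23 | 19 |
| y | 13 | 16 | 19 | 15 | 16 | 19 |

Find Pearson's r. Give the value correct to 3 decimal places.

-0.525

n = 6, Σx = 121, Σy = 98, Σx² = 2495, Σy² = 1628, Σxy = 1956
nΣxy − ΣxΣy = 11736 − 11858 = -122
nΣx² − (Σx)² = 14970 − 14641 = 329; nΣy² − (Σy)² = 9768 − 9604 = 164
r = -122 / √(329 × 164) = -122 / 232.2843 ≈ -0.525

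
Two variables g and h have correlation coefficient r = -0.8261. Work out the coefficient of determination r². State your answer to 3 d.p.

0.682

r² = (-0.8261)² = 0.682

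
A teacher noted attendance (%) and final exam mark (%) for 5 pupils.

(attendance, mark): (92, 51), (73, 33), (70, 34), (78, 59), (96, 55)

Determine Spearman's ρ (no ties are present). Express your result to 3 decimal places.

0.600

Rank attendance: 4, 2, 1, 3, 5
Rank mark: 3, 1, 2, 5, 4
d = rank(attendance) − rank(mark): 1, 1, -1, -2, 1; Σd² = 8
ρ = 1 − 6Σd² / [n(n²−1)] = 1 − 6×8 / (5×24) = 1 − 48/120 ≈ 0.600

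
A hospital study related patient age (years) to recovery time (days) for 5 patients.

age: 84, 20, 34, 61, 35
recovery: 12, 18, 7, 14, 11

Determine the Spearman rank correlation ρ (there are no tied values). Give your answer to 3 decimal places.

Rank age: 5, 1, 2, 4, 3
Rank recovery: 3, 5, 1, 4, 2
d = rank(age) − rank(recovery): 2, -4, 1, 0, 1; Σd² = 22
ρ = 1 − 6Σd² / [n(n²−1)] = 1 − 6×22 / (5×24) = 1 − 132/120 ≈ -0.100

-0.100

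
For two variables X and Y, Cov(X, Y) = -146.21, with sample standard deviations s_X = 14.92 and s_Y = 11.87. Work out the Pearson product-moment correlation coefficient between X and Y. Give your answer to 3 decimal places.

r = Cov(X,Y) / (s_X · s_Y) = -146.21 / (14.92 × 11.87)
  = -146.21 / 177.1004 ≈ -0.826

-0.826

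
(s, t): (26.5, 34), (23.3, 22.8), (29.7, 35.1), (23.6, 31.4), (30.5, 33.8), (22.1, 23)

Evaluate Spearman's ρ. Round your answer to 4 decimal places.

Rank s: 4, 2, 5, 3, 6, 1
Rank t: 5, 1, 6, 3, 4, 2
d = rank(s) − rank(t): -1, 1, -1, 0, 2, -1; Σd² = 8
ρ = 1 − 6Σd² / [n(n²−1)] = 1 − 6×8 / (6×35) = 1 − 48/210 ≈ 0.7714

0.7714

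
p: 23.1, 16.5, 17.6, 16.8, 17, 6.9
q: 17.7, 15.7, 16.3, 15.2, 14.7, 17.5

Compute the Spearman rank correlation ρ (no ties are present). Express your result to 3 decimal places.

0.200

Rank p: 6, 2, 5, 3, 4, 1
Rank q: 6, 3, 4, 2, 1, 5
d = rank(p) − rank(q): 0, -1, 1, 1, 3, -4; Σd² = 28
ρ = 1 − 6Σd² / [n(n²−1)] = 1 − 6×28 / (6×35) = 1 − 168/210 ≈ 0.200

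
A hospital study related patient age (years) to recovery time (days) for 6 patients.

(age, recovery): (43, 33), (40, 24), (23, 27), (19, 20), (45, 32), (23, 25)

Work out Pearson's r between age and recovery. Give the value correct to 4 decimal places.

0.7453

n = 6, Σx = 193, Σy = 161, Σx² = 6893, Σy² = 4443, Σxy = 5395
nΣxy − ΣxΣy = 32370 − 31073 = 1297
nΣx² − (Σx)² = 41358 − 37249 = 4109; nΣy² − (Σy)² = 26658 − 25921 = 737
r = 1297 / √(4109 × 737) = 1297 / 1740.2106 ≈ 0.7453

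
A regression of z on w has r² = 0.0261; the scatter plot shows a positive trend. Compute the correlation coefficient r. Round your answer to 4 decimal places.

0.1616

|r| = √0.0261 = 0.1616
The association is positive, so r = 0.1616.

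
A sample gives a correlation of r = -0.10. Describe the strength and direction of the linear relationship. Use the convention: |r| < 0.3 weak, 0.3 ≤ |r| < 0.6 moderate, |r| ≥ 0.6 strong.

weak negative

r = -0.10 < 0 so the relationship is negative.
|r| = 0.10, which falls in the weak range.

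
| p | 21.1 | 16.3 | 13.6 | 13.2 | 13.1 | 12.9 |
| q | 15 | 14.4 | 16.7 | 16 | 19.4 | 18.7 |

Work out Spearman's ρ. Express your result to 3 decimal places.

Rank p: 6, 5, 4, 3, 2, 1
Rank q: 2, 1, 4, 3, 6, 5
d = rank(p) − rank(q): 4, 4, 0, 0, -4, -4; Σd² = 64
ρ = 1 − 6Σd² / [n(n²−1)] = 1 − 6×64 / (6×35) = 1 − 384/210 ≈ -0.829

-0.829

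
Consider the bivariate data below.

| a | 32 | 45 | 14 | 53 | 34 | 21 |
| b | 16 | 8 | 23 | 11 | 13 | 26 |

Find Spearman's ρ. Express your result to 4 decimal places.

Rank a: 3, 5, 1, 6, 4, 2
Rank b: 4, 1, 5, 2, 3, 6
d = rank(a) − rank(b): -1, 4, -4, 4, 1, -4; Σd² = 66
ρ = 1 − 6Σd² / [n(n²−1)] = 1 − 6×66 / (6×35) = 1 − 396/210 ≈ -0.8857

-0.8857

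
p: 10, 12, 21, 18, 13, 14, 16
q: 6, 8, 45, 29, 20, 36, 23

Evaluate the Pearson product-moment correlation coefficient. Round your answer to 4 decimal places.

n = 7, Σp = 104, Σq = 167, Σp² = 1630, Σq² = 5191, Σpq = 2755
nΣpq − ΣpΣq = 19285 − 17368 = 1917
nΣp² − (Σp)² = 11410 − 10816 = 594; nΣq² − (Σq)² = 36337 − 27889 = 8448
r = 1917 / √(594 × 8448) = 1917 / 2240.1143 ≈ 0.8558

0.8558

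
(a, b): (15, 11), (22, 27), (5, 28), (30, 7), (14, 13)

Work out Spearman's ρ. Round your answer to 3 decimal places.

Rank a: 3, 4, 1, 5, 2
Rank b: 2, 4, 5, 1, 3
d = rank(a) − rank(b): 1, 0, -4, 4, -1; Σd² = 34
ρ = 1 − 6Σd² / [n(n²−1)] = 1 − 6×34 / (5×24) = 1 − 204/120 ≈ -0.700

-0.700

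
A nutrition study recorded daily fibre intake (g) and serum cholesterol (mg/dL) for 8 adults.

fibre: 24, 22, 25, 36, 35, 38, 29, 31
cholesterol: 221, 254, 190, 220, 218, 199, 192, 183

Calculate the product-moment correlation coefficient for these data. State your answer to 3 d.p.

-0.322

n = 8, Σx = 240, Σy = 1677, Σx² = 7452, Σy² = 355335, Σxy = 49995
nΣxy − ΣxΣy = 399960 − 402480 = -2520
nΣx² − (Σx)² = 59616 − 57600 = 2016; nΣy² − (Σy)² = 2842680 − 2812329 = 30351
r = -2520 / √(2016 × 30351) = -2520 / 7822.2513 ≈ -0.322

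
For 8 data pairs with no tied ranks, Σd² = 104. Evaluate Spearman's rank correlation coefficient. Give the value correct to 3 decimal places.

ρ = 1 − 6Σd² / [n(n²−1)] = 1 − 6×104 / (8×63)
  = 1 − 624/504 = 1 − 1.2381 ≈ -0.238

-0.238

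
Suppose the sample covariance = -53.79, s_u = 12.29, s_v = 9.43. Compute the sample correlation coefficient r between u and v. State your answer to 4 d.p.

-0.4641

r = Cov(u,v) / (s_u · s_v) = -53.79 / (12.29 × 9.43)
  = -53.79 / 115.8947 ≈ -0.4641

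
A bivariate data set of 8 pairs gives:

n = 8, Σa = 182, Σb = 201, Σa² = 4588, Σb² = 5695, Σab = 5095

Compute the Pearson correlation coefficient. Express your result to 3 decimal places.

0.972

r = (nΣab − ΣaΣb) / √[(nΣa² − (Σa)²)(nΣb² − (Σb)²)]
Numerator: 8×5095 − 182×201 = 4178
Denominator: √[(36704 − 33124)(45560 − 40401)] = √[3580 × 5159] = 4297.5830
r = 4178 / 4297.5830 ≈ 0.972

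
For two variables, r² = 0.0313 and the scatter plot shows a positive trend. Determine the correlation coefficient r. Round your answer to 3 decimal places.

|r| = √0.0313 = 0.177
The association is positive, so r = 0.177.

0.177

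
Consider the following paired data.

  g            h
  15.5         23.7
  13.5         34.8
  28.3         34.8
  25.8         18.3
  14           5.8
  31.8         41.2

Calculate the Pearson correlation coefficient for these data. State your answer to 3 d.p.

n = 6, Σg = 128.9, Σh = 158.6, Σg² = 3096.27, Σh² = 5049.74, Σgh = 3685.49
nΣgh − ΣgΣh = 22112.94 − 20443.54 = 1669.4
nΣg² − (Σg)² = 18577.62 − 16615.21 = 1962.41; nΣh² − (Σh)² = 30298.44 − 25153.96 = 5144.48
r = 1669.4 / √(1962.41 × 5144.48) = 1669.4 / 3177.3541 ≈ 0.525

0.525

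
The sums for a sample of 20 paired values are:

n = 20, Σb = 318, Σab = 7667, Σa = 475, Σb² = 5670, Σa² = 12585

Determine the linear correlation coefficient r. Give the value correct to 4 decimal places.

r = (nΣab − ΣaΣb) / √[(nΣa² − (Σa)²)(nΣb² − (Σb)²)]
Numerator: 20×7667 − 475×318 = 2290
Denominator: √[(251700 − 225625)(113400 − 101124)] = √[26075 × 12276] = 17891.2465
r = 2290 / 17891.2465 ≈ 0.1280

0.1280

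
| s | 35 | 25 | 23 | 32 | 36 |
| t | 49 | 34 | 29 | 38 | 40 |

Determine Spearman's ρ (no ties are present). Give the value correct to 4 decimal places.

Rank s: 4, 2, 1, 3, 5
Rank t: 5, 2, 1, 3, 4
d = rank(s) − rank(t): -1, 0, 0, 0, 1; Σd² = 2
ρ = 1 − 6Σd² / [n(n²−1)] = 1 − 6×2 / (5×24) = 1 − 12/120 ≈ 0.9000

0.9000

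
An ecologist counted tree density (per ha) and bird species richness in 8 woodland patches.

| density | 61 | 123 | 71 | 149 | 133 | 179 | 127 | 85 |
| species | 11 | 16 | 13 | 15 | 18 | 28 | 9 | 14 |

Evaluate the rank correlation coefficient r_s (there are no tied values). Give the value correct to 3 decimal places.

0.667

Rank density: 1, 4, 2, 7, 6, 8, 5, 3
Rank species: 2, 6, 3, 5, 7, 8, 1, 4
d = rank(density) − rank(species): -1, -2, -1, 2, -1, 0, 4, -1; Σd² = 28
ρ = 1 − 6Σd² / [n(n²−1)] = 1 − 6×28 / (8×63) = 1 − 168/504 ≈ 0.667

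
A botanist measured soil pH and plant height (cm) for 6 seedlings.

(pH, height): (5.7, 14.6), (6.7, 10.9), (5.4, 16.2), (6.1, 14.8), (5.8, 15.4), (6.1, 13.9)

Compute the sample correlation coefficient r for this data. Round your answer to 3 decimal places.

-0.933

n = 6, Σx = 35.8, Σy = 85.8, Σx² = 214.6, Σy² = 1243.82, Σxy = 508.12
nΣxy − ΣxΣy = 3048.72 − 3071.64 = -22.92
nΣx² − (Σx)² = 1287.6 − 1281.64 = 5.96; nΣy² − (Σy)² = 7462.92 − 7361.64 = 101.28
r = -22.92 / √(5.96 × 101.28) = -22.92 / 24.5689 ≈ -0.933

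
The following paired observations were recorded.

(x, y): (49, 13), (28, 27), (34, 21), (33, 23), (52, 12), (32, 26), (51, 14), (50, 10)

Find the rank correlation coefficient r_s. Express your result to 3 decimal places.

-0.881

Rank x: 5, 1, 4, 3, 8, 2, 7, 6
Rank y: 3, 8, 5, 6, 2, 7, 4, 1
d = rank(x) − rank(y): 2, -7, -1, -3, 6, -5, 3, 5; Σd² = 158
ρ = 1 − 6Σd² / [n(n²−1)] = 1 − 6×158 / (8×63) = 1 − 948/504 ≈ -0.881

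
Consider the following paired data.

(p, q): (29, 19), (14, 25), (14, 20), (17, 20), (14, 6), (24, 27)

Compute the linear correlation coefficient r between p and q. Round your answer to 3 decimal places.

n = 6, Σp = 112, Σq = 117, Σp² = 2294, Σq² = 2551, Σpq = 2253
nΣpq − ΣpΣq = 13518 − 13104 = 414
nΣp² − (Σp)² = 13764 − 12544 = 1220; nΣq² − (Σq)² = 15306 − 13689 = 1617
r = 414 / √(1220 × 1617) = 414 / 1404.5426 ≈ 0.295

0.295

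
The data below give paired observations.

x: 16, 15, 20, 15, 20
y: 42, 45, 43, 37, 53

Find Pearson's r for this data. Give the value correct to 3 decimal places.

n = 5, Σx = 86, Σy = 220, Σx² = 1506, Σy² = 9816, Σxy = 3822
nΣxy − ΣxΣy = 19110 − 18920 = 190
nΣx² − (Σx)² = 7530 − 7396 = 134; nΣy² − (Σy)² = 49080 − 48400 = 680
r = 190 / √(134 × 680) = 190 / 301.8609 ≈ 0.629

0.629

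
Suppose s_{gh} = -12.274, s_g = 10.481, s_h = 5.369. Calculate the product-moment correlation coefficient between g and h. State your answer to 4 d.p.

-0.2181

r = Cov(g,h) / (s_g · s_h) = -12.274 / (10.481 × 5.369)
  = -12.274 / 56.2725 ≈ -0.2181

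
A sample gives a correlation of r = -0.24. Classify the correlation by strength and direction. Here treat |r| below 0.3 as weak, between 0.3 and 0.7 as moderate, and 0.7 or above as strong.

weak negative

r = -0.24 < 0 so the relationship is negative.
|r| = 0.24, which falls in the weak range.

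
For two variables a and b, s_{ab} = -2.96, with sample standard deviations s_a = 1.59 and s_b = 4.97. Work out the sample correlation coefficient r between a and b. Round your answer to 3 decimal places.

r = Cov(a,b) / (s_a · s_b) = -2.96 / (1.59 × 4.97)
  = -2.96 / 7.9023 ≈ -0.375

-0.375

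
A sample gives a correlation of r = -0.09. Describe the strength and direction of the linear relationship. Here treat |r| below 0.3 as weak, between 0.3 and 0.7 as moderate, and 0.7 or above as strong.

r = -0.09 < 0 so the relationship is negative.
|r| = 0.09, which falls in the weak range.

weak negative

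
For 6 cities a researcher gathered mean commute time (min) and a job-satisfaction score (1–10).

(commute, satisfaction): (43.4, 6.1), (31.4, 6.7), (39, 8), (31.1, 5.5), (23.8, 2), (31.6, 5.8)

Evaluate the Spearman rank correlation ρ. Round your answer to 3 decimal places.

0.714

Rank commute: 6, 3, 5, 2, 1, 4
Rank satisfaction: 4, 5, 6, 2, 1, 3
d = rank(commute) − rank(satisfaction): 2, -2, -1, 0, 0, 1; Σd² = 10
ρ = 1 − 6Σd² / [n(n²−1)] = 1 − 6×10 / (6×35) = 1 − 60/210 ≈ 0.714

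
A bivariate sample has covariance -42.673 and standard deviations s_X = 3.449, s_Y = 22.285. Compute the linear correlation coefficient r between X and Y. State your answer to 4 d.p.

r = Cov(X,Y) / (s_X · s_Y) = -42.673 / (3.449 × 22.285)
  = -42.673 / 76.8610 ≈ -0.5552

-0.5552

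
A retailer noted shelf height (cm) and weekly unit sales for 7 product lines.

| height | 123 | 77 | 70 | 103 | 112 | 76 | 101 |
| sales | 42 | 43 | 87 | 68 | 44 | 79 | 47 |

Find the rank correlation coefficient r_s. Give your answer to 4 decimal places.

Rank height: 7, 3, 1, 5, 6, 2, 4
Rank sales: 1, 2, 7, 5, 3, 6, 4
d = rank(height) − rank(sales): 6, 1, -6, 0, 3, -4, 0; Σd² = 98
ρ = 1 − 6Σd² / [n(n²−1)] = 1 − 6×98 / (7×48) = 1 − 588/336 ≈ -0.7500

-0.7500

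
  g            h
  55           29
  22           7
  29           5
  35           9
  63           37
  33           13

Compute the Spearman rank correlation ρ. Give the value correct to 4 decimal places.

Rank g: 5, 1, 2, 4, 6, 3
Rank h: 5, 2, 1, 3, 6, 4
d = rank(g) − rank(h): 0, -1, 1, 1, 0, -1; Σd² = 4
ρ = 1 − 6Σd² / [n(n²−1)] = 1 − 6×4 / (6×35) = 1 − 24/210 ≈ 0.8857

0.8857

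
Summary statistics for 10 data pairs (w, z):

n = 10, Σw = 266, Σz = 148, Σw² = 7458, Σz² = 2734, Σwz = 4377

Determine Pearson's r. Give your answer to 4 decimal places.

0.9655

r = (nΣwz − ΣwΣz) / √[(nΣw² − (Σw)²)(nΣz² − (Σz)²)]
Numerator: 10×4377 − 266×148 = 4402
Denominator: √[(74580 − 70756)(27340 − 21904)] = √[3824 × 5436] = 4559.3052
r = 4402 / 4559.3052 ≈ 0.9655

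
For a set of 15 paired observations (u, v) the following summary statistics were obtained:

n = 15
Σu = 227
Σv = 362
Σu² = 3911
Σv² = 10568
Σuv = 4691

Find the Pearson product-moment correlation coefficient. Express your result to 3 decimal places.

-0.843

r = (nΣuv − ΣuΣv) / √[(nΣu² − (Σu)²)(nΣv² − (Σv)²)]
Numerator: 15×4691 − 227×362 = -11809
Denominator: √[(58665 − 51529)(158520 − 131044)] = √[7136 × 27476] = 14002.4546
r = -11809 / 14002.4546 ≈ -0.843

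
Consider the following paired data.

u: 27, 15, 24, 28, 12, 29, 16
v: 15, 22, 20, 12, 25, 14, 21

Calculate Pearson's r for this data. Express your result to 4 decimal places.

-0.9369

n = 7, Σu = 151, Σv = 129, Σu² = 3555, Σv² = 2515, Σuv = 2593
nΣuv − ΣuΣv = 18151 − 19479 = -1328
nΣu² − (Σu)² = 24885 − 22801 = 2084; nΣv² − (Σv)² = 17605 − 16641 = 964
r = -1328 / √(2084 × 964) = -1328 / 1417.3835 ≈ -0.9369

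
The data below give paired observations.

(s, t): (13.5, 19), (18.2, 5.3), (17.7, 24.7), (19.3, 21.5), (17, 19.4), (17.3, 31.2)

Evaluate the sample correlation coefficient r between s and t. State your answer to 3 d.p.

n = 6, Σs = 103, Σt = 121.1, Σs² = 1787.56, Σt² = 2811.23, Σst = 2074.66
nΣst − ΣsΣt = 12447.96 − 12473.3 = -25.34
nΣs² − (Σs)² = 10725.36 − 10609 = 116.36; nΣt² − (Σt)² = 16867.38 − 14665.21 = 2202.17
r = -25.34 / √(116.36 × 2202.17) = -25.34 / 506.2060 ≈ -0.050

-0.050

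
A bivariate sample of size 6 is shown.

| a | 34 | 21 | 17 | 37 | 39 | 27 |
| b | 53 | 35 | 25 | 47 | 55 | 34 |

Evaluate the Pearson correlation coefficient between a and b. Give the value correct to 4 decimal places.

n = 6, Σa = 175, Σb = 249, Σa² = 5505, Σb² = 11049, Σab = 7764
nΣab − ΣaΣb = 46584 − 43575 = 3009
nΣa² − (Σa)² = 33030 − 30625 = 2405; nΣb² − (Σb)² = 66294 − 62001 = 4293
r = 3009 / √(2405 × 4293) = 3009 / 3213.2017 ≈ 0.9364

0.9364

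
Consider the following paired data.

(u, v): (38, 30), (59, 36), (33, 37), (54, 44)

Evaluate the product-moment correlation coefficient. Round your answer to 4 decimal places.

n = 4, Σu = 184, Σv = 147, Σu² = 8930, Σv² = 5501, Σuv = 6861
nΣuv − ΣuΣv = 27444 − 27048 = 396
nΣu² − (Σu)² = 35720 − 33856 = 1864; nΣv² − (Σv)² = 22004 − 21609 = 395
r = 396 / √(1864 × 395) = 396 / 858.0676 ≈ 0.4615

0.4615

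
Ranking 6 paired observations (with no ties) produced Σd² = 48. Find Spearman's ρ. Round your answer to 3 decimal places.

ρ = 1 − 6Σd² / [n(n²−1)] = 1 − 6×48 / (6×35)
  = 1 − 288/210 = 1 − 1.3714 ≈ -0.371

-0.371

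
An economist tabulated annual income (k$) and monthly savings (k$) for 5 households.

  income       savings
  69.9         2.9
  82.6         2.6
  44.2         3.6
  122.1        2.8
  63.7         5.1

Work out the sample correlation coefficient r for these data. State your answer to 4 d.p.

n = 5, Σx = 382.5, Σy = 17, Σx² = 32628.51, Σy² = 61.98, Σxy = 1243.34
nΣxy − ΣxΣy = 6216.7 − 6502.5 = -285.8
nΣx² − (Σx)² = 163142.55 − 146306.25 = 16836.3; nΣy² − (Σy)² = 309.9 − 289 = 20.9
r = -285.8 / √(16836.3 × 20.9) = -285.8 / 593.1936 ≈ -0.4818

-0.4818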